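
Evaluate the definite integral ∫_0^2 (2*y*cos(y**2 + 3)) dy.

Let u = y**2 + 3, so du = 2*y dy. When y = 0, u = 3; when y = 2, u = 7.
The integral becomes ∫ cos(u) du from 3 to 7, with antiderivative sin(u).
Back in y: F(y) = sin(y**2 + 3).
Then F(2) - F(0) = (sin(7)) - (sin(3)) = -sin(3) + sin(7).

-sin(3) + sin(7)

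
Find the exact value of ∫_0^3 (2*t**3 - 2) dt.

69/2

By the power rule, an antiderivative is F(t) = t**4/2 - 2*t.
Then F(3) - F(0) = (69/2) - (0) = 69/2.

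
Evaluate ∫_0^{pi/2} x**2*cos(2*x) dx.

-pi/4

Integrate by parts twice (u = x^2, dv = cos(2*x) dx).
An antiderivative is F(x) = x**2*sin(2*x)/2 + x*cos(2*x)/2 - sin(2*x)/4.
Then F(pi/2) - F(0) = (-pi/4) - (0) = -pi/4.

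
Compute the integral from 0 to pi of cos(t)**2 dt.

pi/2

Use the identity cos^2(t) = (1 + cos(2*t))/2.
An antiderivative is F(t) = t/2 + sin(2*t)/4.
Then F(pi) - F(0) = (pi/2) - (0) = pi/2.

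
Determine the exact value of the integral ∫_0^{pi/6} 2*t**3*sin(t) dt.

Integrate by parts 3 times (u = t^3, dv = 2*sin(t) dt).
An antiderivative is F(t) = -2*t**3*cos(t) + 6*t**2*sin(t) + 12*t*cos(t) - 12*sin(t).
Then F(pi/6) - F(0) = (-6 - sqrt(3)*pi**3/216 + pi**2/12 + sqrt(3)*pi) - (0) = -6 - sqrt(3)*pi**3/216 + pi**2/12 + sqrt(3)*pi.

-6 - sqrt(3)*pi**3/216 + pi**2/12 + sqrt(3)*pi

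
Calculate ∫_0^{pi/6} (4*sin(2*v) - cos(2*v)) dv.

An antiderivative is F(v) = -sin(2*v)/2 - 2*cos(2*v).
Then F(pi/6) - F(0) = (-1 - sqrt(3)/4) - (-2) = 1 - sqrt(3)/4.

1 - sqrt(3)/4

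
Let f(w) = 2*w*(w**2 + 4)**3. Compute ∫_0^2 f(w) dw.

960

Let u = w**2 + 4, so du = 2*w dw. When w = 0, u = 4; when w = 2, u = 8.
The integral becomes ∫ u**3 du from 4 to 8, with antiderivative u**4/4.
Back in w: F(w) = (w**2 + 4)**4/4.
Then F(2) - F(0) = (1024) - (64) = 960.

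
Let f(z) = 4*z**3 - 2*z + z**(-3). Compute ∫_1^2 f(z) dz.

99/8

By the power rule, an antiderivative is F(z) = z**4 - z**2 - 1/(2*z**2).
Then F(2) - F(1) = (95/8) - (-1/2) = 99/8.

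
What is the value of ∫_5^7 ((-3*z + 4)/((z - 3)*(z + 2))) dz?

-4*log(3) - log(2) + 2*log(7)

Factor the denominator: z**2 - z - 6 = (z + 2)(z - 3).
Partial fractions: (-3*z + 4)/((z - 3)*(z + 2)) = -2/(z + 2) - 1/(z - 3).
An antiderivative is F(z) = -log(z - 3) - 2*log(z + 2).
Then F(7) - F(5) = (-4*log(3) - 2*log(2)) - (-log(98)) = -4*log(3) - log(2) + 2*log(7).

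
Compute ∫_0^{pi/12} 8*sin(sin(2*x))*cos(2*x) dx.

Let u = sin(2*x), so du = 2*cos(2*x) dx. When x = 0, u = 0; when x = pi/12, u = 1/2.
The integral becomes 4·∫ sin(u) du from 0 to 1/2, with antiderivative -4*cos(u).
Back in x: F(x) = -4*cos(sin(2*x)).
Then F(pi/12) - F(0) = (-4*cos(1/2)) - (-4) = 4 - 4*cos(1/2).

4 - 4*cos(1/2)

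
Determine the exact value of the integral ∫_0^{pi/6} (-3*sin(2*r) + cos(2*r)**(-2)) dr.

An antiderivative is F(r) = 3*cos(2*r)/2 + tan(2*r)/2.
Then F(pi/6) - F(0) = (3/4 + sqrt(3)/2) - (3/2) = -3/4 + sqrt(3)/2.

-3/4 + sqrt(3)/2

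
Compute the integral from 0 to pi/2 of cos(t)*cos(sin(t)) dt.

sin(1)

Let u = sin(t), so du = cos(t) dt. When t = 0, u = 0; when t = pi/2, u = 1.
The integral becomes ∫ cos(u) du from 0 to 1, with antiderivative sin(u).
Back in t: F(t) = sin(sin(t)).
Then F(pi/2) - F(0) = (sin(1)) - (0) = sin(1).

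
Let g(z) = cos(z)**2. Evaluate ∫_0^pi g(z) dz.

pi/2

Use the identity cos^2(z) = (1 + cos(2*z))/2.
An antiderivative is F(z) = z/2 + sin(2*z)/4.
Then F(pi) - F(0) = (pi/2) - (0) = pi/2.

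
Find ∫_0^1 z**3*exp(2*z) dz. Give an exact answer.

Integrate by parts 3 times (u = z^3, dv = exp(2*z) dz).
An antiderivative is F(z) = (4*z**3 - 6*z**2 + 6*z - 3)*exp(2*z)/8.
Then F(1) - F(0) = (exp(2)/8) - (-3/8) = 3/8 + exp(2)/8.

3/8 + exp(2)/8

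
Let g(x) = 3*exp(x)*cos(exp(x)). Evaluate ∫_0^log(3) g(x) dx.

Let u = exp(x), so du = exp(x) dx. When x = 0, u = 1; when x = log(3), u = 3.
The integral becomes 3·∫ cos(u) du from 1 to 3, with antiderivative 3*sin(u).
Back in x: F(x) = 3*sin(exp(x)).
Then F(log(3)) - F(0) = (3*sin(3)) - (3*sin(1)) = -3*sin(1) + 3*sin(3).

-3*sin(1) + 3*sin(3)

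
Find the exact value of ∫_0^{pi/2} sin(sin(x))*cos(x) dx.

1 - cos(1)

Let u = sin(x), so du = cos(x) dx. When x = 0, u = 0; when x = pi/2, u = 1.
The integral becomes ∫ sin(u) du from 0 to 1, with antiderivative -cos(u).
Back in x: F(x) = -cos(sin(x)).
Then F(pi/2) - F(0) = (-cos(1)) - (-1) = 1 - cos(1).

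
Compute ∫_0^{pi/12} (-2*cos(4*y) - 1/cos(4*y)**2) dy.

An antiderivative is F(y) = -sin(4*y)/2 - tan(4*y)/4.
Then F(pi/12) - F(0) = (-sqrt(3)/2) - (0) = -sqrt(3)/2.

-sqrt(3)/2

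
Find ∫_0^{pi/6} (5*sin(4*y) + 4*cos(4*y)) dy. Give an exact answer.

An antiderivative is F(y) = sin(4*y) - 5*cos(4*y)/4.
Then F(pi/6) - F(0) = (5/8 + sqrt(3)/2) - (-5/4) = sqrt(3)/2 + 15/8.

sqrt(3)/2 + 15/8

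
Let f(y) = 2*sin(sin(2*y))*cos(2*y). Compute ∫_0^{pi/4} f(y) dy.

1 - cos(1)

Let u = sin(2*y), so du = 2*cos(2*y) dy. When y = 0, u = 0; when y = pi/4, u = 1.
The integral becomes ∫ sin(u) du from 0 to 1, with antiderivative -cos(u).
Back in y: F(y) = -cos(sin(2*y)).
Then F(pi/4) - F(0) = (-cos(1)) - (-1) = 1 - cos(1).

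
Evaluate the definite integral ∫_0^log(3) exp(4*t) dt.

Let u = exp(t), so du = exp(t) dt. When t = 0, u = 1; when t = log(3), u = 3.
The integral becomes ∫ u**3 du from 1 to 3, with antiderivative u**4/4.
Back in t: F(t) = exp(4*t)/4.
Then F(log(3)) - F(0) = (81/4) - (1/4) = 20.

20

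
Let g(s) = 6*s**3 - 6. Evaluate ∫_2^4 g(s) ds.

348

By the power rule, an antiderivative is F(s) = 3*s**4/2 - 6*s.
Then F(4) - F(2) = (360) - (12) = 348.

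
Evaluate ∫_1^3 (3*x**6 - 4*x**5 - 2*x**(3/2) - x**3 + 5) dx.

By the power rule, an antiderivative is F(x) = 3*x**7/7 - 2*x**6/3 - 4*x**(5/2)/5 - x**4/4 + 5*x.
Then F(3) - F(1) = (12489/28 - 36*sqrt(3)/5) - (1559/420) = 46444/105 - 36*sqrt(3)/5.

46444/105 - 36*sqrt(3)/5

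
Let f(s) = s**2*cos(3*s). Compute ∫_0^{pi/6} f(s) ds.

-2/27 + pi**2/108

Integrate by parts twice (u = s^2, dv = cos(3*s) ds).
An antiderivative is F(s) = s**2*sin(3*s)/3 + 2*s*cos(3*s)/9 - 2*sin(3*s)/27.
Then F(pi/6) - F(0) = (-2/27 + pi**2/108) - (0) = -2/27 + pi**2/108.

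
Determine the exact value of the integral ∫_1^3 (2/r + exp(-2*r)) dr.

An antiderivative is F(r) = 2*log(r) - exp(-2*r)/2.
Then F(3) - F(1) = (-exp(-6)/2 + 2*log(3)) - (-exp(-2)/2) = (-1 + exp(4) + 4*exp(6)*log(3))*exp(-6)/2.

(-1 + exp(4) + 4*exp(6)*log(3))*exp(-6)/2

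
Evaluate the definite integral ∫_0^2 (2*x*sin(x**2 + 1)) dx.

-cos(5) + cos(1)

Let u = x**2 + 1, so du = 2*x dx. When x = 0, u = 1; when x = 2, u = 5.
The integral becomes ∫ sin(u) du from 1 to 5, with antiderivative -cos(u).
Back in x: F(x) = -cos(x**2 + 1).
Then F(2) - F(0) = (-cos(5)) - (-cos(1)) = -cos(5) + cos(1).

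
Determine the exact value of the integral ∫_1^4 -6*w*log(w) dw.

45/2 - 96*log(2)

Integrate by parts once (u = ln w, dv = -6*w dw).
An antiderivative is F(w) = -3*w**2*(2*log(w) - 1)/2.
Then F(4) - F(1) = (24 - 96*log(2)) - (3/2) = 45/2 - 96*log(2).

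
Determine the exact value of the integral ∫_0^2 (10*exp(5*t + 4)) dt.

-2*(1 - exp(10))*exp(4)

Let u = 5*t + 4, so du = 5 dt. When t = 0, u = 4; when t = 2, u = 14.
The integral becomes 2·∫ exp(u) du from 4 to 14, with antiderivative 2*exp(u).
Back in t: F(t) = 2*exp(5*t + 4).
Then F(2) - F(0) = (2*exp(14)) - (2*exp(4)) = -2*(1 - exp(10))*exp(4).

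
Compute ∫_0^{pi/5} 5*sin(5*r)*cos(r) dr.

Use the identity sin(5*r)cos(r) = [sin(6*r) + sin(4*r)]/2.
An antiderivative is F(r) = -5*cos(4*r)/8 - 5*cos(6*r)/12.
Then F(pi/5) - F(0) = (25/96 + 25*sqrt(5)/96) - (-25/24) = 25*sqrt(5)/96 + 125/96.

25*sqrt(5)/96 + 125/96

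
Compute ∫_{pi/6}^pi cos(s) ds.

-1/2

An antiderivative is F(s) = sin(s).
Then F(pi) - F(pi/6) = (0) - (1/2) = -1/2.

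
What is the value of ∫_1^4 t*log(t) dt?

-15/4 + 16*log(2)

Integrate by parts once (u = ln t, dv = t dt).
An antiderivative is F(t) = t**2*(2*log(t) - 1)/4.
Then F(4) - F(1) = (-4 + 16*log(2)) - (-1/4) = -15/4 + 16*log(2).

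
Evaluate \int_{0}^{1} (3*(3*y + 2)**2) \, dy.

39

Let u = 3*y + 2, so du = 3 dy. When y = 0, u = 2; when y = 1, u = 5.
The integral becomes ∫ u**2 du from 2 to 5, with antiderivative u**3/3.
Back in y: F(y) = (3*y + 2)**3/3.
Then F(1) - F(0) = (125/3) - (8/3) = 39.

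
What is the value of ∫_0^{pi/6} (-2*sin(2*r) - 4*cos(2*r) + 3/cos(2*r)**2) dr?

-1/2 + sqrt(3)/2

An antiderivative is F(r) = -2*sin(2*r) + cos(2*r) + 3*tan(2*r)/2.
Then F(pi/6) - F(0) = (1/2 + sqrt(3)/2) - (1) = -1/2 + sqrt(3)/2.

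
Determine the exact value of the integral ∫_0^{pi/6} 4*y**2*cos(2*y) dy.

-sqrt(3)/2 + sqrt(3)*pi**2/36 + pi/6

Integrate by parts twice (u = y^2, dv = 4*cos(2*y) dy).
An antiderivative is F(y) = 2*y**2*sin(2*y) + 2*y*cos(2*y) - sin(2*y).
Then F(pi/6) - F(0) = (-sqrt(3)/2 + sqrt(3)*pi**2/36 + pi/6) - (0) = -sqrt(3)/2 + sqrt(3)*pi**2/36 + pi/6.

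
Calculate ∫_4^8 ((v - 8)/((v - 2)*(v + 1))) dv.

-3*log(5) + 4*log(3)

Factor the denominator: v**2 - v - 2 = (v + 1)(v - 2).
Partial fractions: (v - 8)/((v - 2)*(v + 1)) = 3/(v + 1) - 2/(v - 2).
An antiderivative is F(v) = -2*log(v - 2) + 3*log(v + 1).
Then F(8) - F(4) = (log(81/4)) - (-2*log(2) + 3*log(5)) = -3*log(5) + 4*log(3).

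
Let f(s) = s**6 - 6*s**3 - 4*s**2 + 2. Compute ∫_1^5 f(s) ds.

211412/21

By the power rule, an antiderivative is F(s) = s**7/7 - 3*s**4/2 - 4*s**3/3 + 2*s.
Then F(5) - F(1) = (422795/42) - (-29/42) = 211412/21.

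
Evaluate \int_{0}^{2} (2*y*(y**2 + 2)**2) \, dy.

208/3

Let u = y**2 + 2, so du = 2*y dy. When y = 0, u = 2; when y = 2, u = 6.
The integral becomes ∫ u**2 du from 2 to 6, with antiderivative u**3/3.
Back in y: F(y) = (y**2 + 2)**3/3.
Then F(2) - F(0) = (72) - (8/3) = 208/3.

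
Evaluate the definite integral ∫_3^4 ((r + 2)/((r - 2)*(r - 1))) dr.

-3*log(3) + 7*log(2)

Factor the denominator: r**2 - 3*r + 2 = (r - 1)(r - 2).
Partial fractions: (r + 2)/((r - 2)*(r - 1)) = -3/(r - 1) + 4/(r - 2).
An antiderivative is F(r) = 4*log(r - 2) - 3*log(r - 1).
Then F(4) - F(3) = (log(16/27)) - (-log(8)) = -3*log(3) + 7*log(2).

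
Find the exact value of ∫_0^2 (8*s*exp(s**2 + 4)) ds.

-4*(1 - exp(4))*exp(4)

Let u = s**2 + 4, so du = 2*s ds. When s = 0, u = 4; when s = 2, u = 8.
The integral becomes 4·∫ exp(u) du from 4 to 8, with antiderivative 4*exp(u).
Back in s: F(s) = 4*exp(s**2 + 4).
Then F(2) - F(0) = (4*exp(8)) - (4*exp(4)) = -4*(1 - exp(4))*exp(4).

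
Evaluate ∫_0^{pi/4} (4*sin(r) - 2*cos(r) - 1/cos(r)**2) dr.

3 - 3*sqrt(2)

An antiderivative is F(r) = -2*sin(r) - 4*cos(r) - tan(r).
Then F(pi/4) - F(0) = (-3*sqrt(2) - 1) - (-4) = 3 - 3*sqrt(2).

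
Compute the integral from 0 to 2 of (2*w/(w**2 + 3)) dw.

Let u = w**2 + 3, so du = 2*w dw. When w = 0, u = 3; when w = 2, u = 7.
The integral becomes ∫ 1/u du from 3 to 7, with antiderivative log(u).
Back in w: F(w) = log(w**2 + 3).
Then F(2) - F(0) = (log(7)) - (log(3)) = log(7/3).

log(7/3)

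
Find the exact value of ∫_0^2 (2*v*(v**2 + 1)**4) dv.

3124/5

Let u = v**2 + 1, so du = 2*v dv. When v = 0, u = 1; when v = 2, u = 5.
The integral becomes ∫ u**4 du from 1 to 5, with antiderivative u**5/5.
Back in v: F(v) = (v**2 + 1)**5/5.
Then F(2) - F(0) = (625) - (1/5) = 3124/5.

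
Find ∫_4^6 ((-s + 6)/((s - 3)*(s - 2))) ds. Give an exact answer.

Factor the denominator: s**2 - 5*s + 6 = (s - 2)(s - 3).
Partial fractions: (-s + 6)/((s - 3)*(s - 2)) = -4/(s - 2) + 3/(s - 3).
An antiderivative is F(s) = 3*log(s - 3) - 4*log(s - 2).
Then F(6) - F(4) = (-8*log(2) + 3*log(3)) - (-log(16)) = log(27/16).

log(27/16)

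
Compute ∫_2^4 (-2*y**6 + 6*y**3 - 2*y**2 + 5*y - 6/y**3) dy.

-1442269/336

By the power rule, an antiderivative is F(y) = -2*y**7/7 + 3*y**4/2 - 2*y**3/3 + 5*y**2/2 + 3/y**2.
Then F(4) - F(2) = (-1444673/336) - (-601/84) = -1442269/336.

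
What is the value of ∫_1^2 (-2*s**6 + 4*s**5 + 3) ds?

By the power rule, an antiderivative is F(s) = -2*s**7/7 + 2*s**6/3 + 3*s.
Then F(2) - F(1) = (254/21) - (71/21) = 61/7.

61/7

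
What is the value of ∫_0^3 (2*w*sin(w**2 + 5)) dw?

-cos(14) + cos(5)

Let u = w**2 + 5, so du = 2*w dw. When w = 0, u = 5; when w = 3, u = 14.
The integral becomes ∫ sin(u) du from 5 to 14, with antiderivative -cos(u).
Back in w: F(w) = -cos(w**2 + 5).
Then F(3) - F(0) = (-cos(14)) - (-cos(5)) = -cos(14) + cos(5).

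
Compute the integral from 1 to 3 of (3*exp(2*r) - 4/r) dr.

An antiderivative is F(r) = 3*exp(2*r)/2 - 4*log(r).
Then F(3) - F(1) = (-log(81) + 3*exp(6)/2) - (3*exp(2)/2) = -3*exp(2)/2 - log(81) + 3*exp(6)/2.

-3*exp(2)/2 - log(81) + 3*exp(6)/2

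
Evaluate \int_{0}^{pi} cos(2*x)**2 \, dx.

pi/2

Use the identity cos^2(2*x) = (1 + cos(4*x))/2.
An antiderivative is F(x) = x/2 + sin(4*x)/8.
Then F(pi) - F(0) = (pi/2) - (0) = pi/2.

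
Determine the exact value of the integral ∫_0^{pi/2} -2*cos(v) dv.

-2

An antiderivative is F(v) = -2*sin(v).
Then F(pi/2) - F(0) = (-2) - (0) = -2.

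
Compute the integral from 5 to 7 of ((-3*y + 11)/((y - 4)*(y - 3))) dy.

-log(12)

Factor the denominator: y**2 - 7*y + 12 = (y - 3)(y - 4).
Partial fractions: (-3*y + 11)/((y - 4)*(y - 3)) = -2/(y - 3) - 1/(y - 4).
An antiderivative is F(y) = -log(y - 4) - 2*log(y - 3).
Then F(7) - F(5) = (-log(48)) - (-log(4)) = -log(12).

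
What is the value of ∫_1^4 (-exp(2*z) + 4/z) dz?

-exp(8)/2 + exp(2)/2 + 8*log(2)

An antiderivative is F(z) = -exp(2*z)/2 + 4*log(z).
Then F(4) - F(1) = (-exp(8)/2 + 8*log(2)) - (-exp(2)/2) = -exp(8)/2 + exp(2)/2 + 8*log(2).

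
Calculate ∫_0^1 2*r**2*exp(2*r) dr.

-1/2 + exp(2)/2

Integrate by parts twice (u = r^2, dv = 2*exp(2*r) dr).
An antiderivative is F(r) = (2*r**2 - 2*r + 1)*exp(2*r)/2.
Then F(1) - F(0) = (exp(2)/2) - (1/2) = -1/2 + exp(2)/2.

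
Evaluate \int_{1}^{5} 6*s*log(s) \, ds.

-36 + 75*log(5)

Integrate by parts once (u = ln s, dv = 6*s ds).
An antiderivative is F(s) = 3*s**2*(2*log(s) - 1)/2.
Then F(5) - F(1) = (-75/2 + 75*log(5)) - (-3/2) = -36 + 75*log(5).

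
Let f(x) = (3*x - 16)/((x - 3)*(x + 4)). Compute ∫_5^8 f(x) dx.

-4*log(3) - log(5) + 9*log(2)

Factor the denominator: x**2 + x - 12 = (x + 4)(x - 3).
Partial fractions: (3*x - 16)/((x - 3)*(x + 4)) = 4/(x + 4) - 1/(x - 3).
An antiderivative is F(x) = -log(x - 3) + 4*log(x + 4).
Then F(8) - F(5) = (-log(5) + 4*log(3) + 8*log(2)) - (-log(2) + 8*log(3)) = -4*log(3) - log(5) + 9*log(2).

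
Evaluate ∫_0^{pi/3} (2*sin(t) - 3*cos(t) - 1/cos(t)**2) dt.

An antiderivative is F(t) = -3*sin(t) - 2*cos(t) - tan(t).
Then F(pi/3) - F(0) = (-5*sqrt(3)/2 - 1) - (-2) = 1 - 5*sqrt(3)/2.

1 - 5*sqrt(3)/2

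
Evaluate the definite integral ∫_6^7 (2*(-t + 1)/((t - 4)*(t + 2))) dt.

Factor the denominator: t**2 - 2*t - 8 = (t + 2)(t - 4).
Partial fractions: 2*(-t + 1)/((t - 4)*(t + 2)) = -1/(t + 2) - 1/(t - 4).
An antiderivative is F(t) = -log(t - 4) - log(t + 2).
Then F(7) - F(6) = (-log(27)) - (-log(16)) = log(16/27).

log(16/27)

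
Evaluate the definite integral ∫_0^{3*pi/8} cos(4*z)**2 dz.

Use the identity cos^2(4*z) = (1 + cos(8*z))/2.
An antiderivative is F(z) = z/2 + sin(8*z)/16.
Then F(3*pi/8) - F(0) = (3*pi/16) - (0) = 3*pi/16.

3*pi/16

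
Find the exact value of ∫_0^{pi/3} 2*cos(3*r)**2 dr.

pi/3

Use the identity cos^2(3*r) = (1 + cos(6*r))/2.
An antiderivative is F(r) = r + sin(6*r)/6.
Then F(pi/3) - F(0) = (pi/3) - (0) = pi/3.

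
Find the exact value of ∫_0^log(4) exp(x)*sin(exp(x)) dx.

cos(1) - cos(4)

Let u = exp(x), so du = exp(x) dx. When x = 0, u = 1; when x = log(4), u = 4.
The integral becomes ∫ sin(u) du from 1 to 4, with antiderivative -cos(u).
Back in x: F(x) = -cos(exp(x)).
Then F(log(4)) - F(0) = (-cos(4)) - (-cos(1)) = cos(1) - cos(4).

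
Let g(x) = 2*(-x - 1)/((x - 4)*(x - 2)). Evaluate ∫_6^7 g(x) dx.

Factor the denominator: x**2 - 6*x + 8 = (x - 2)(x - 4).
Partial fractions: 2*(-x - 1)/((x - 4)*(x - 2)) = 3/(x - 2) - 5/(x - 4).
An antiderivative is F(x) = -5*log(x - 4) + 3*log(x - 2).
Then F(7) - F(6) = (-5*log(3) + 3*log(5)) - (log(2)) = -5*log(3) - log(2) + 3*log(5).

-5*log(3) - log(2) + 3*log(5)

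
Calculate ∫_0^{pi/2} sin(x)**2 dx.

Use the identity sin^2(x) = (1 - cos(2*x))/2.
An antiderivative is F(x) = x/2 - sin(2*x)/4.
Then F(pi/2) - F(0) = (pi/4) - (0) = pi/4.

pi/4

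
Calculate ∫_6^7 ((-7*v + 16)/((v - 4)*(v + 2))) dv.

-12*log(3) + 17*log(2)

Factor the denominator: v**2 - 2*v - 8 = (v + 2)(v - 4).
Partial fractions: (-7*v + 16)/((v - 4)*(v + 2)) = -5/(v + 2) - 2/(v - 4).
An antiderivative is F(v) = -2*log(v - 4) - 5*log(v + 2).
Then F(7) - F(6) = (-12*log(3)) - (-17*log(2)) = -12*log(3) + 17*log(2).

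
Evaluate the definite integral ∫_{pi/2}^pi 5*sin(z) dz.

An antiderivative is F(z) = -5*cos(z).
Then F(pi) - F(pi/2) = (5) - (0) = 5.

5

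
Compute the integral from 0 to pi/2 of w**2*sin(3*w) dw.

Integrate by parts twice (u = w^2, dv = sin(3*w) dw).
An antiderivative is F(w) = -w**2*cos(3*w)/3 + 2*w*sin(3*w)/9 + 2*cos(3*w)/27.
Then F(pi/2) - F(0) = (-pi/9) - (2/27) = -pi/9 - 2/27.

-pi/9 - 2/27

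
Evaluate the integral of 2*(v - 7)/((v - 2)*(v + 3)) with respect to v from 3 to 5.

Factor the denominator: v**2 + v - 6 = (v + 3)(v - 2).
Partial fractions: 2*(v - 7)/((v - 2)*(v + 3)) = 4/(v + 3) - 2/(v - 2).
An antiderivative is F(v) = -2*log(v - 2) + 4*log(v + 3).
Then F(5) - F(3) = (-2*log(3) + 12*log(2)) - (4*log(2) + 4*log(3)) = -6*log(3) + 8*log(2).

-6*log(3) + 8*log(2)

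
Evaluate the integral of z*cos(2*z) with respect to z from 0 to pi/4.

Integrate by parts once (u = z, dv = cos(2*z) dz).
An antiderivative is F(z) = z*sin(2*z)/2 + cos(2*z)/4.
Then F(pi/4) - F(0) = (pi/8) - (1/4) = -1/4 + pi/8.

-1/4 + pi/8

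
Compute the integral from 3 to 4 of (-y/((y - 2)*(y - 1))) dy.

log(3/8)

Factor the denominator: y**2 - 3*y + 2 = (y - 1)(y - 2).
Partial fractions: -y/((y - 2)*(y - 1)) = 1/(y - 1) - 2/(y - 2).
An antiderivative is F(y) = -2*log(y - 2) + log(y - 1).
Then F(4) - F(3) = (log(3/4)) - (log(2)) = log(3/8).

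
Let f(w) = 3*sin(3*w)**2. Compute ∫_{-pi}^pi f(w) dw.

Use the identity sin^2(3*w) = (1 - cos(6*w))/2.
An antiderivative is F(w) = 3*w/2 - sin(6*w)/4.
Then F(pi) - F(-pi) = (3*pi/2) - (-3*pi/2) = 3*pi.

3*pi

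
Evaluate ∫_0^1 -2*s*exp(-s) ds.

Integrate by parts once (u = s, dv = -2*exp(-s) ds).
An antiderivative is F(s) = (2*s + 2)*exp(-s).
Then F(1) - F(0) = (4*exp(-1)) - (2) = -2 + 4*exp(-1).

-2 + 4*exp(-1)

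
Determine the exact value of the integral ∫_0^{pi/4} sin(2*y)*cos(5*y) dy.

-5*sqrt(2)/42 - 2/21

Use the identity sin(2*y)cos(5*y) = [sin(7*y) + sin(-3*y)]/2.
An antiderivative is F(y) = cos(3*y)/6 - cos(7*y)/14.
Then F(pi/4) - F(0) = (-5*sqrt(2)/42) - (2/21) = -5*sqrt(2)/42 - 2/21.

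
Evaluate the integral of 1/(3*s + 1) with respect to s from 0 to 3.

An antiderivative is F(s) = log(3*s + 1)/3.
Then F(3) - F(0) = (log(10)/3) - (0) = log(10)/3.

log(10)/3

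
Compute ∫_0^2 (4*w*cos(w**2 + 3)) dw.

Let u = w**2 + 3, so du = 2*w dw. When w = 0, u = 3; when w = 2, u = 7.
The integral becomes 2·∫ cos(u) du from 3 to 7, with antiderivative 2*sin(u).
Back in w: F(w) = 2*sin(w**2 + 3).
Then F(2) - F(0) = (2*sin(7)) - (2*sin(3)) = -2*sin(3) + 2*sin(7).

-2*sin(3) + 2*sin(7)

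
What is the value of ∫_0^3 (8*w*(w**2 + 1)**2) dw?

1332

Let u = w**2 + 1, so du = 2*w dw. When w = 0, u = 1; when w = 3, u = 10.
The integral becomes 4·∫ u**2 du from 1 to 10, with antiderivative 4*u**3/3.
Back in w: F(w) = 4*(w**2 + 1)**3/3.
Then F(3) - F(0) = (4000/3) - (4/3) = 1332.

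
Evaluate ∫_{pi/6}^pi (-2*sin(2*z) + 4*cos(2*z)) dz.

1/2 - sqrt(3)

An antiderivative is F(z) = 2*sin(2*z) + cos(2*z).
Then F(pi) - F(pi/6) = (1) - (1/2 + sqrt(3)) = 1/2 - sqrt(3).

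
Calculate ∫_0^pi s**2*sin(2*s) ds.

Integrate by parts twice (u = s^2, dv = sin(2*s) ds).
An antiderivative is F(s) = -s**2*cos(2*s)/2 + s*sin(2*s)/2 + cos(2*s)/4.
Then F(pi) - F(0) = (1/4 - pi**2/2) - (1/4) = -pi**2/2.

-pi**2/2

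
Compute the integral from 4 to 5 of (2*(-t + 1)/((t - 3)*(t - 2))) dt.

log(9/64)

Factor the denominator: t**2 - 5*t + 6 = (t - 2)(t - 3).
Partial fractions: 2*(-t + 1)/((t - 3)*(t - 2)) = 2/(t - 2) - 4/(t - 3).
An antiderivative is F(t) = -4*log(t - 3) + 2*log(t - 2).
Then F(5) - F(4) = (log(9/16)) - (log(4)) = log(9/64).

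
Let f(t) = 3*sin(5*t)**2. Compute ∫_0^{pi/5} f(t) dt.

Use the identity sin^2(5*t) = (1 - cos(10*t))/2.
An antiderivative is F(t) = 3*t/2 - 3*sin(10*t)/20.
Then F(pi/5) - F(0) = (3*pi/10) - (0) = 3*pi/10.

3*pi/10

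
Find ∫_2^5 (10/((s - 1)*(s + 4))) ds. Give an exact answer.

Factor the denominator: s**2 + 3*s - 4 = (s + 4)(s - 1).
Partial fractions: 10/((s - 1)*(s + 4)) = -2/(s + 4) + 2/(s - 1).
An antiderivative is F(s) = 2*log(s - 1) - 2*log(s + 4).
Then F(5) - F(2) = (log(16/81)) - (-log(36)) = log(64/9).

log(64/9)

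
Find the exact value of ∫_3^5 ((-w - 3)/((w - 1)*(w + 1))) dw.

Factor the denominator: w**2 - 1 = (w + 1)(w - 1).
Partial fractions: (-w - 3)/((w - 1)*(w + 1)) = 1/(w + 1) - 2/(w - 1).
An antiderivative is F(w) = -2*log(w - 1) + log(w + 1).
Then F(5) - F(3) = (log(3/8)) - (0) = log(3/8).

log(3/8)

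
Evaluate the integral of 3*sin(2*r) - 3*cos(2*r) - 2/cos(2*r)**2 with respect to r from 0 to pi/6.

An antiderivative is F(r) = -3*sin(2*r)/2 - 3*cos(2*r)/2 - tan(2*r).
Then F(pi/6) - F(0) = (-7*sqrt(3)/4 - 3/4) - (-3/2) = 3/4 - 7*sqrt(3)/4.

3/4 - 7*sqrt(3)/4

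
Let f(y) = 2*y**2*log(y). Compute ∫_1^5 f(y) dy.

Integrate by parts once (u = ln y, dv = 2*y**2 dy).
An antiderivative is F(y) = 2*y**3*(3*log(y) - 1)/9.
Then F(5) - F(1) = (-250/9 + 250*log(5)/3) - (-2/9) = -248/9 + 250*log(5)/3.

-248/9 + 250*log(5)/3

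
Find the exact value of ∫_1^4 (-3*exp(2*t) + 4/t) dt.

An antiderivative is F(t) = -3*exp(2*t)/2 + 4*log(t).
Then F(4) - F(1) = (-3*exp(8)/2 + 8*log(2)) - (-3*exp(2)/2) = -3*exp(8)/2 + 8*log(2) + 3*exp(2)/2.

-3*exp(8)/2 + 8*log(2) + 3*exp(2)/2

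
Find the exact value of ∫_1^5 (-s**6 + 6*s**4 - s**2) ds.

By the power rule, an antiderivative is F(s) = -s**7/7 + 6*s**5/5 - s**3/3.
Then F(5) - F(1) = (-156500/21) - (76/105) = -782576/105.

-782576/105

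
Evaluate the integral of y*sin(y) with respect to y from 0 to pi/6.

-sqrt(3)*pi/12 + 1/2

Integrate by parts once (u = y, dv = sin(y) dy).
An antiderivative is F(y) = -y*cos(y) + sin(y).
Then F(pi/6) - F(0) = (-sqrt(3)*pi/12 + 1/2) - (0) = -sqrt(3)*pi/12 + 1/2.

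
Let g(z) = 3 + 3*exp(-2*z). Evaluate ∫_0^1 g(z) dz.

An antiderivative is F(z) = 3*z - 3*exp(-2*z)/2.
Then F(1) - F(0) = (3 - 3*exp(-2)/2) - (-3/2) = 9/2 - 3*exp(-2)/2.

9/2 - 3*exp(-2)/2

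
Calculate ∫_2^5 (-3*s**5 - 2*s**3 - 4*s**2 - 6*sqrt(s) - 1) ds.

-8244 - 20*sqrt(5) + 8*sqrt(2)

By the power rule, an antiderivative is F(s) = -s**6/2 - s**4/2 - 4*s**(3/2) - 4*s**3/3 - s.
Then F(5) - F(2) = (-24890/3 - 20*sqrt(5)) - (-158/3 - 8*sqrt(2)) = -8244 - 20*sqrt(5) + 8*sqrt(2).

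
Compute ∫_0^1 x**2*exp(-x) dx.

Integrate by parts twice (u = x^2, dv = exp(-x) dx).
An antiderivative is F(x) = (-x**2 - 2*x - 2)*exp(-x).
Then F(1) - F(0) = (-5*exp(-1)) - (-2) = 2 - 5*exp(-1).

2 - 5*exp(-1)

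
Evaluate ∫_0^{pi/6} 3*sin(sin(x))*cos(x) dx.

Let u = sin(x), so du = cos(x) dx. When x = 0, u = 0; when x = pi/6, u = 1/2.
The integral becomes 3·∫ sin(u) du from 0 to 1/2, with antiderivative -3*cos(u).
Back in x: F(x) = -3*cos(sin(x)).
Then F(pi/6) - F(0) = (-3*cos(1/2)) - (-3) = 3 - 3*cos(1/2).

3 - 3*cos(1/2)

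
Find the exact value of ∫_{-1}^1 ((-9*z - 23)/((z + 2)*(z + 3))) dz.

Factor the denominator: z**2 + 5*z + 6 = (z + 3)(z + 2).
Partial fractions: (-9*z - 23)/((z + 2)*(z + 3)) = -4/(z + 3) - 5/(z + 2).
An antiderivative is F(z) = -5*log(z + 2) - 4*log(z + 3).
Then F(1) - F(-1) = (-8*log(2) - 5*log(3)) - (-log(16)) = -5*log(3) - 4*log(2).

-5*log(3) - 4*log(2)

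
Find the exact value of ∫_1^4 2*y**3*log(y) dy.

-255/8 + 256*log(2)

Integrate by parts once (u = ln y, dv = 2*y**3 dy).
An antiderivative is F(y) = y**4*(4*log(y) - 1)/8.
Then F(4) - F(1) = (-32 + 256*log(2)) - (-1/8) = -255/8 + 256*log(2).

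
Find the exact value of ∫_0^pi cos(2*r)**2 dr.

Use the identity cos^2(2*r) = (1 + cos(4*r))/2.
An antiderivative is F(r) = r/2 + sin(4*r)/8.
Then F(pi) - F(0) = (pi/2) - (0) = pi/2.

pi/2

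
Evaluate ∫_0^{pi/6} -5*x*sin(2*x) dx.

Integrate by parts once (u = x, dv = -5*sin(2*x) dx).
An antiderivative is F(x) = 5*x*cos(2*x)/2 - 5*sin(2*x)/4.
Then F(pi/6) - F(0) = (-5*sqrt(3)/8 + 5*pi/24) - (0) = -5*sqrt(3)/8 + 5*pi/24.

-5*sqrt(3)/8 + 5*pi/24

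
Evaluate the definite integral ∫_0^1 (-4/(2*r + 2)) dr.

An antiderivative is F(r) = -2*log(2*r + 2).
Then F(1) - F(0) = (-log(16)) - (-log(4)) = -log(4).

-log(4)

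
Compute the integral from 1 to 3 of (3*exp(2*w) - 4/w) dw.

An antiderivative is F(w) = 3*exp(2*w)/2 - 4*log(w).
Then F(3) - F(1) = (-log(81) + 3*exp(6)/2) - (3*exp(2)/2) = -3*exp(2)/2 - log(81) + 3*exp(6)/2.

-3*exp(2)/2 - log(81) + 3*exp(6)/2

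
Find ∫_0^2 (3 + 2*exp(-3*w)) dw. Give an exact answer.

An antiderivative is F(w) = 3*w - 2*exp(-3*w)/3.
Then F(2) - F(0) = (6 - 2*exp(-6)/3) - (-2/3) = 20/3 - 2*exp(-6)/3.

20/3 - 2*exp(-6)/3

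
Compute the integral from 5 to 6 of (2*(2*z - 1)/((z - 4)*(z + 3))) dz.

Factor the denominator: z**2 - z - 12 = (z + 3)(z - 4).
Partial fractions: 2*(2*z - 1)/((z - 4)*(z + 3)) = 2/(z + 3) + 2/(z - 4).
An antiderivative is F(z) = 2*log(z - 4) + 2*log(z + 3).
Then F(6) - F(5) = (2*log(2) + 4*log(3)) - (log(64)) = log(81/16).

log(81/16)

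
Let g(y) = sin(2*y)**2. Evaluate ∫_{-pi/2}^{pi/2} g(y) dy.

Use the identity sin^2(2*y) = (1 - cos(4*y))/2.
An antiderivative is F(y) = y/2 - sin(4*y)/8.
Then F(pi/2) - F(-pi/2) = (pi/4) - (-pi/4) = pi/2.

pi/2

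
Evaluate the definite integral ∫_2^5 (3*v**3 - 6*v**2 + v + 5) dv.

993/4

By the power rule, an antiderivative is F(v) = 3*v**4/4 - 2*v**3 + v**2/2 + 5*v.
Then F(5) - F(2) = (1025/4) - (8) = 993/4.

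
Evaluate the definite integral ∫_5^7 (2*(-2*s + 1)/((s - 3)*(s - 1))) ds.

log(3/64)

Factor the denominator: s**2 - 4*s + 3 = (s - 1)(s - 3).
Partial fractions: 2*(-2*s + 1)/((s - 3)*(s - 1)) = 1/(s - 1) - 5/(s - 3).
An antiderivative is F(s) = -5*log(s - 3) + log(s - 1).
Then F(7) - F(5) = (-9*log(2) + log(3)) - (-log(8)) = log(3/64).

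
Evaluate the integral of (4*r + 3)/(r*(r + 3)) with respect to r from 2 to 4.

-3*log(5) + log(2) + 3*log(7)

Factor the denominator: r**2 + 3*r = (r + 3)r.
Partial fractions: (4*r + 3)/(r*(r + 3)) = 3/(r + 3) + 1/r.
An antiderivative is F(r) = log(r) + 3*log(r + 3).
Then F(4) - F(2) = (2*log(2) + 3*log(7)) - (log(2) + 3*log(5)) = -3*log(5) + log(2) + 3*log(7).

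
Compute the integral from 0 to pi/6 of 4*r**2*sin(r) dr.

Integrate by parts twice (u = r^2, dv = 4*sin(r) dr).
An antiderivative is F(r) = -4*r**2*cos(r) + 8*r*sin(r) + 8*cos(r).
Then F(pi/6) - F(0) = (-sqrt(3)*pi**2/18 + 2*pi/3 + 4*sqrt(3)) - (8) = -8 - sqrt(3)*pi**2/18 + 2*pi/3 + 4*sqrt(3).

-8 - sqrt(3)*pi**2/18 + 2*pi/3 + 4*sqrt(3)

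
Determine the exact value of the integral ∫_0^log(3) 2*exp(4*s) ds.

Let u = exp(s), so du = exp(s) ds. When s = 0, u = 1; when s = log(3), u = 3.
The integral becomes 2·∫ u**3 du from 1 to 3, with antiderivative u**4/2.
Back in s: F(s) = exp(4*s)/2.
Then F(log(3)) - F(0) = (81/2) - (1/2) = 40.

40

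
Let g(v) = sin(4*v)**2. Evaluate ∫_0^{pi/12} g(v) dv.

-sqrt(3)/32 + pi/24

Use the identity sin^2(4*v) = (1 - cos(8*v))/2.
An antiderivative is F(v) = v/2 - sin(8*v)/16.
Then F(pi/12) - F(0) = (-sqrt(3)/32 + pi/24) - (0) = -sqrt(3)/32 + pi/24.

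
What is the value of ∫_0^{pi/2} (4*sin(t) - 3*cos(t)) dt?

An antiderivative is F(t) = -3*sin(t) - 4*cos(t).
Then F(pi/2) - F(0) = (-3) - (-4) = 1.

1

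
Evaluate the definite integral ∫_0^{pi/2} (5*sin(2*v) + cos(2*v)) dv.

5

An antiderivative is F(v) = sin(2*v)/2 - 5*cos(2*v)/2.
Then F(pi/2) - F(0) = (5/2) - (-5/2) = 5.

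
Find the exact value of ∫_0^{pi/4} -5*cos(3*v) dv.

An antiderivative is F(v) = -5*sin(3*v)/3.
Then F(pi/4) - F(0) = (-5*sqrt(2)/6) - (0) = -5*sqrt(2)/6.

-5*sqrt(2)/6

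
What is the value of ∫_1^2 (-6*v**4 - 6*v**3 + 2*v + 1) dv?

-557/10

By the power rule, an antiderivative is F(v) = -6*v**5/5 - 3*v**4/2 + v**2 + v.
Then F(2) - F(1) = (-282/5) - (-7/10) = -557/10.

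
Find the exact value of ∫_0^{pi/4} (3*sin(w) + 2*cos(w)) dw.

An antiderivative is F(w) = 2*sin(w) - 3*cos(w).
Then F(pi/4) - F(0) = (-sqrt(2)/2) - (-3) = 3 - sqrt(2)/2.

3 - sqrt(2)/2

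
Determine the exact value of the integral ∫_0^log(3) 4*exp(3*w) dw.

104/3

Let u = exp(w), so du = exp(w) dw. When w = 0, u = 1; when w = log(3), u = 3.
The integral becomes 4·∫ u**2 du from 1 to 3, with antiderivative 4*u**3/3.
Back in w: F(w) = 4*exp(3*w)/3.
Then F(log(3)) - F(0) = (36) - (4/3) = 104/3.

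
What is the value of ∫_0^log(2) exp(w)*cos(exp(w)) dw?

Let u = exp(w), so du = exp(w) dw. When w = 0, u = 1; when w = log(2), u = 2.
The integral becomes ∫ cos(u) du from 1 to 2, with antiderivative sin(u).
Back in w: F(w) = sin(exp(w)).
Then F(log(2)) - F(0) = (sin(2)) - (sin(1)) = -sin(1) + sin(2).

-sin(1) + sin(2)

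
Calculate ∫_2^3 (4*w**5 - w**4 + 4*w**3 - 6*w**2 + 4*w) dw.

6572/15

By the power rule, an antiderivative is F(w) = 2*w**6/3 - w**5/5 + w**4 - 2*w**3 + 2*w**2.
Then F(3) - F(2) = (2412/5) - (664/15) = 6572/15.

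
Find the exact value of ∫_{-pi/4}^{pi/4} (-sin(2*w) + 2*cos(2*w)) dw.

An antiderivative is F(w) = sin(2*w) + cos(2*w)/2.
Then F(pi/4) - F(-pi/4) = (1) - (-1) = 2.

2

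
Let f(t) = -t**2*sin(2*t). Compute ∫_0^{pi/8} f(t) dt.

Integrate by parts twice (u = t^2, dv = -sin(2*t) dt).
An antiderivative is F(t) = t**2*cos(2*t)/2 - t*sin(2*t)/2 - cos(2*t)/4.
Then F(pi/8) - F(0) = (sqrt(2)*(-32 - 8*pi + pi**2)/256) - (-1/4) = -sqrt(2)/8 - sqrt(2)*pi/32 + sqrt(2)*pi**2/256 + 1/4.

-sqrt(2)/8 - sqrt(2)*pi/32 + sqrt(2)*pi**2/256 + 1/4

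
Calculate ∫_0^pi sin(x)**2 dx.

Use the identity sin^2(x) = (1 - cos(2*x))/2.
An antiderivative is F(x) = x/2 - sin(2*x)/4.
Then F(pi) - F(0) = (pi/2) - (0) = pi/2.

pi/2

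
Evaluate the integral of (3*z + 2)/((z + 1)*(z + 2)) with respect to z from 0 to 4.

log(81/5)

Factor the denominator: z**2 + 3*z + 2 = (z + 2)(z + 1).
Partial fractions: (3*z + 2)/((z + 1)*(z + 2)) = 4/(z + 2) - 1/(z + 1).
An antiderivative is F(z) = -log(z + 1) + 4*log(z + 2).
Then F(4) - F(0) = (-log(5) + 4*log(2) + 4*log(3)) - (log(16)) = log(81/5).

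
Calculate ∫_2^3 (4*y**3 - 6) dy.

59

By the power rule, an antiderivative is F(y) = y**4 - 6*y.
Then F(3) - F(2) = (63) - (4) = 59.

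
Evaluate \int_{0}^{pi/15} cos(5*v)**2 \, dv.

sqrt(3)/40 + pi/30

Use the identity cos^2(5*v) = (1 + cos(10*v))/2.
An antiderivative is F(v) = v/2 + sin(10*v)/20.
Then F(pi/15) - F(0) = (sqrt(3)/40 + pi/30) - (0) = sqrt(3)/40 + pi/30.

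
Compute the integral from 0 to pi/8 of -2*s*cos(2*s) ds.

-sqrt(2)/4 - sqrt(2)*pi/16 + 1/2

Integrate by parts once (u = s, dv = -2*cos(2*s) ds).
An antiderivative is F(s) = -s*sin(2*s) - cos(2*s)/2.
Then F(pi/8) - F(0) = (sqrt(2)*(-4 - pi)/16) - (-1/2) = -sqrt(2)/4 - sqrt(2)*pi/16 + 1/2.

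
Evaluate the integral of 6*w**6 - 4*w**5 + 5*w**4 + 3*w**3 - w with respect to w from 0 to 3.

By the power rule, an antiderivative is F(w) = 6*w**7/7 - 2*w**6/3 + w**5 + 3*w**4/4 - w**2/2.
Then F(3) - F(0) = (47259/28) - (0) = 47259/28.

47259/28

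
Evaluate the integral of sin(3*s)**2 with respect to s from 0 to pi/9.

-sqrt(3)/24 + pi/18

Use the identity sin^2(3*s) = (1 - cos(6*s))/2.
An antiderivative is F(s) = s/2 - sin(6*s)/12.
Then F(pi/9) - F(0) = (-sqrt(3)/24 + pi/18) - (0) = -sqrt(3)/24 + pi/18.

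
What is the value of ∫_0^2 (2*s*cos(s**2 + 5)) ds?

sin(9) - sin(5)

Let u = s**2 + 5, so du = 2*s ds. When s = 0, u = 5; when s = 2, u = 9.
The integral becomes ∫ cos(u) du from 5 to 9, with antiderivative sin(u).
Back in s: F(s) = sin(s**2 + 5).
Then F(2) - F(0) = (sin(9)) - (sin(5)) = sin(9) - sin(5).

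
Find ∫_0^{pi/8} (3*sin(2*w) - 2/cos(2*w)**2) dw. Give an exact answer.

1/2 - 3*sqrt(2)/4

An antiderivative is F(w) = -3*cos(2*w)/2 - tan(2*w).
Then F(pi/8) - F(0) = (-3*sqrt(2)/4 - 1) - (-3/2) = 1/2 - 3*sqrt(2)/4.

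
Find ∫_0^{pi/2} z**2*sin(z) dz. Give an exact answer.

-2 + pi

Integrate by parts twice (u = z^2, dv = sin(z) dz).
An antiderivative is F(z) = -z**2*cos(z) + 2*z*sin(z) + 2*cos(z).
Then F(pi/2) - F(0) = (pi) - (2) = -2 + pi.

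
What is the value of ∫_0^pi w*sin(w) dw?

Integrate by parts once (u = w, dv = sin(w) dw).
An antiderivative is F(w) = -w*cos(w) + sin(w).
Then F(pi) - F(0) = (pi) - (0) = pi.

pi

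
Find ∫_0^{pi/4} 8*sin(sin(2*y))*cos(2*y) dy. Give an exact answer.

Let u = sin(2*y), so du = 2*cos(2*y) dy. When y = 0, u = 0; when y = pi/4, u = 1.
The integral becomes 4·∫ sin(u) du from 0 to 1, with antiderivative -4*cos(u).
Back in y: F(y) = -4*cos(sin(2*y)).
Then F(pi/4) - F(0) = (-4*cos(1)) - (-4) = 4 - 4*cos(1).

4 - 4*cos(1)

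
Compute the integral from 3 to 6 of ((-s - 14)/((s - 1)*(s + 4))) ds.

Factor the denominator: s**2 + 3*s - 4 = (s + 4)(s - 1).
Partial fractions: (-s - 14)/((s - 1)*(s + 4)) = 2/(s + 4) - 3/(s - 1).
An antiderivative is F(s) = -3*log(s - 1) + 2*log(s + 4).
Then F(6) - F(3) = (log(4/5)) - (log(49/8)) = -2*log(7) - log(5) + 5*log(2).

-2*log(7) - log(5) + 5*log(2)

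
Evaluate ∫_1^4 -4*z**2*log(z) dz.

Integrate by parts once (u = ln z, dv = -4*z**2 dz).
An antiderivative is F(z) = -4*z**3*(3*log(z) - 1)/9.
Then F(4) - F(1) = (256/9 - 512*log(2)/3) - (4/9) = 28 - 512*log(2)/3.

28 - 512*log(2)/3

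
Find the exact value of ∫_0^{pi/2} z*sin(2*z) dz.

Integrate by parts once (u = z, dv = sin(2*z) dz).
An antiderivative is F(z) = -z*cos(2*z)/2 + sin(2*z)/4.
Then F(pi/2) - F(0) = (pi/4) - (0) = pi/4.

pi/4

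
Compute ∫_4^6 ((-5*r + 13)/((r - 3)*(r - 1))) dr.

Factor the denominator: r**2 - 4*r + 3 = (r - 1)(r - 3).
Partial fractions: (-5*r + 13)/((r - 3)*(r - 1)) = -4/(r - 1) - 1/(r - 3).
An antiderivative is F(r) = -log(r - 3) - 4*log(r - 1).
Then F(6) - F(4) = (-4*log(5) - log(3)) - (-log(81)) = -4*log(5) + 3*log(3).

-4*log(5) + 3*log(3)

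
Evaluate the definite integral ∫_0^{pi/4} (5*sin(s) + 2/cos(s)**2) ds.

An antiderivative is F(s) = -5*cos(s) + 2*tan(s).
Then F(pi/4) - F(0) = (2 - 5*sqrt(2)/2) - (-5) = 7 - 5*sqrt(2)/2.

7 - 5*sqrt(2)/2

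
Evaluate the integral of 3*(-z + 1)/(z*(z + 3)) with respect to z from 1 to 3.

log(16/27)

Factor the denominator: z**2 + 3*z = (z + 3)z.
Partial fractions: 3*(-z + 1)/(z*(z + 3)) = -4/(z + 3) + 1/z.
An antiderivative is F(z) = log(z) - 4*log(z + 3).
Then F(3) - F(1) = (-3*log(3) - 4*log(2)) - (-8*log(2)) = log(16/27).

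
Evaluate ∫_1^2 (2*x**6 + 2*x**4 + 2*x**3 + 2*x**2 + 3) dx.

13409/210

By the power rule, an antiderivative is F(x) = 2*x**7/7 + 2*x**5/5 + x**4/2 + 2*x**3/3 + 3*x.
Then F(2) - F(1) = (7214/105) - (1019/210) = 13409/210.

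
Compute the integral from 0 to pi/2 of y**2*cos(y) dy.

Integrate by parts twice (u = y^2, dv = cos(y) dy).
An antiderivative is F(y) = y**2*sin(y) + 2*y*cos(y) - 2*sin(y).
Then F(pi/2) - F(0) = (-2 + pi**2/4) - (0) = -2 + pi**2/4.

-2 + pi**2/4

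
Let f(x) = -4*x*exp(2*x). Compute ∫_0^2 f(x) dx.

Integrate by parts once (u = x, dv = -4*exp(2*x) dx).
An antiderivative is F(x) = (-2*x + 1)*exp(2*x).
Then F(2) - F(0) = (-3*exp(4)) - (1) = -3*exp(4) - 1.

-3*exp(4) - 1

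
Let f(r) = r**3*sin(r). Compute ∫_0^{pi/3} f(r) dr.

-3*sqrt(3) - pi**3/54 + sqrt(3)*pi**2/6 + pi

Integrate by parts 3 times (u = r^3, dv = sin(r) dr).
An antiderivative is F(r) = -r**3*cos(r) + 3*r**2*sin(r) + 6*r*cos(r) - 6*sin(r).
Then F(pi/3) - F(0) = (-3*sqrt(3) - pi**3/54 + sqrt(3)*pi**2/6 + pi) - (0) = -3*sqrt(3) - pi**3/54 + sqrt(3)*pi**2/6 + pi.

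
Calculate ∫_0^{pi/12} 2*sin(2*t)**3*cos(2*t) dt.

Let u = sin(2*t), so du = 2*cos(2*t) dt. When t = 0, u = 0; when t = pi/12, u = 1/2.
The integral becomes ∫ u**3 du from 0 to 1/2, with antiderivative u**4/4.
Back in t: F(t) = sin(2*t)**4/4.
Then F(pi/12) - F(0) = (1/64) - (0) = 1/64.

1/64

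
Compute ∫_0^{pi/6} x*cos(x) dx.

Integrate by parts once (u = x, dv = cos(x) dx).
An antiderivative is F(x) = x*sin(x) + cos(x).
Then F(pi/6) - F(0) = (pi/12 + sqrt(3)/2) - (1) = -1 + pi/12 + sqrt(3)/2.

-1 + pi/12 + sqrt(3)/2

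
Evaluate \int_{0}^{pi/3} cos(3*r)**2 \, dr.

Use the identity cos^2(3*r) = (1 + cos(6*r))/2.
An antiderivative is F(r) = r/2 + sin(6*r)/12.
Then F(pi/3) - F(0) = (pi/6) - (0) = pi/6.

pi/6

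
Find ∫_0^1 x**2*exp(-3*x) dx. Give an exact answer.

2/27 - 17*exp(-3)/27

Integrate by parts twice (u = x^2, dv = exp(-3*x) dx).
An antiderivative is F(x) = (-9*x**2 - 6*x - 2)*exp(-3*x)/27.
Then F(1) - F(0) = (-17*exp(-3)/27) - (-2/27) = 2/27 - 17*exp(-3)/27.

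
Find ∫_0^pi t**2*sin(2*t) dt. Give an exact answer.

-pi**2/2

Integrate by parts twice (u = t^2, dv = sin(2*t) dt).
An antiderivative is F(t) = -t**2*cos(2*t)/2 + t*sin(2*t)/2 + cos(2*t)/4.
Then F(pi) - F(0) = (1/4 - pi**2/2) - (1/4) = -pi**2/2.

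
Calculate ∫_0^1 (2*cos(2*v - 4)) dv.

-sin(2) + sin(4)

Let u = 2*v - 4, so du = 2 dv. When v = 0, u = -4; when v = 1, u = -2.
The integral becomes ∫ cos(u) du from -4 to -2, with antiderivative sin(u).
Back in v: F(v) = sin(2*v - 4).
Then F(1) - F(0) = (-sin(2)) - (-sin(4)) = -sin(2) + sin(4).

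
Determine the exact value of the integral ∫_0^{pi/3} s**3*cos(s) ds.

Integrate by parts 3 times (u = s^3, dv = cos(s) ds).
An antiderivative is F(s) = s**3*sin(s) + 3*s**2*cos(s) - 6*s*sin(s) - 6*cos(s).
Then F(pi/3) - F(0) = (-sqrt(3)*pi - 3 + sqrt(3)*pi**3/54 + pi**2/6) - (-6) = -sqrt(3)*pi + sqrt(3)*pi**3/54 + pi**2/6 + 3.

-sqrt(3)*pi + sqrt(3)*pi**3/54 + pi**2/6 + 3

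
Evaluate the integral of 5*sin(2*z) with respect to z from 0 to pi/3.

15/4

An antiderivative is F(z) = -5*cos(2*z)/2.
Then F(pi/3) - F(0) = (5/4) - (-5/2) = 15/4.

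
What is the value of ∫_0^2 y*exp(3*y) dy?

1/9 + 5*exp(6)/9

Integrate by parts once (u = y, dv = exp(3*y) dy).
An antiderivative is F(y) = (3*y - 1)*exp(3*y)/9.
Then F(2) - F(0) = (5*exp(6)/9) - (-1/9) = 1/9 + 5*exp(6)/9.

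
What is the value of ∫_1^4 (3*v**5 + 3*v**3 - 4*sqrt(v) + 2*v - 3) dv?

26713/12

By the power rule, an antiderivative is F(v) = v**6/2 + 3*v**4/4 - 8*v**(3/2)/3 + v**2 - 3*v.
Then F(4) - F(1) = (6668/3) - (-41/12) = 26713/12.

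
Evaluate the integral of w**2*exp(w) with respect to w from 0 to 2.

Integrate by parts twice (u = w^2, dv = exp(w) dw).
An antiderivative is F(w) = (w**2 - 2*w + 2)*exp(w).
Then F(2) - F(0) = (2*exp(2)) - (2) = -2 + 2*exp(2).

-2 + 2*exp(2)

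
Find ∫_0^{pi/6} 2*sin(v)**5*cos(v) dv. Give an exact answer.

Let u = sin(v), so du = cos(v) dv. When v = 0, u = 0; when v = pi/6, u = 1/2.
The integral becomes 2·∫ u**5 du from 0 to 1/2, with antiderivative u**6/3.
Back in v: F(v) = sin(v)**6/3.
Then F(pi/6) - F(0) = (1/192) - (0) = 1/192.

1/192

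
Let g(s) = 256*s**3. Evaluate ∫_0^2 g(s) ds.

Let u = 4*s, so du = 4 ds. When s = 0, u = 0; when s = 2, u = 8.
The integral becomes ∫ u**3 du from 0 to 8, with antiderivative u**4/4.
Back in s: F(s) = 64*s**4.
Then F(2) - F(0) = (1024) - (0) = 1024.

1024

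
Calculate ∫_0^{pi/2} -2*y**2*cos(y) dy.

4 - pi**2/2

Integrate by parts twice (u = y^2, dv = -2*cos(y) dy).
An antiderivative is F(y) = -2*y**2*sin(y) - 4*y*cos(y) + 4*sin(y).
Then F(pi/2) - F(0) = (4 - pi**2/2) - (0) = 4 - pi**2/2.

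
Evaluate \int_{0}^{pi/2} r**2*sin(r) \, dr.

Integrate by parts twice (u = r^2, dv = sin(r) dr).
An antiderivative is F(r) = -r**2*cos(r) + 2*r*sin(r) + 2*cos(r).
Then F(pi/2) - F(0) = (pi) - (2) = -2 + pi.

-2 + pi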